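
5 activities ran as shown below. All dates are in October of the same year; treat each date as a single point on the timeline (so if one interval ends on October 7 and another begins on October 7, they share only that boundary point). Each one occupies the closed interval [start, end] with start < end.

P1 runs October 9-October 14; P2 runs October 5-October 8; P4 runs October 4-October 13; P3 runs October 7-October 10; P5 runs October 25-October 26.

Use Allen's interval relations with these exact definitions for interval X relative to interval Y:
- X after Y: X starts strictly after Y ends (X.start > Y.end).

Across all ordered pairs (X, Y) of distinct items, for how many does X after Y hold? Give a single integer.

Checking all 20 ordered pairs for relation 'after'; matching pairs in alphabetical order:
(P1, P2): P1 after P2 ✓
(P5, P1): P5 after P1 ✓
(P5, P2): P5 after P2 ✓
(P5, P3): P5 after P3 ✓
(P5, P4): P5 after P4 ✓
Count: 5.

5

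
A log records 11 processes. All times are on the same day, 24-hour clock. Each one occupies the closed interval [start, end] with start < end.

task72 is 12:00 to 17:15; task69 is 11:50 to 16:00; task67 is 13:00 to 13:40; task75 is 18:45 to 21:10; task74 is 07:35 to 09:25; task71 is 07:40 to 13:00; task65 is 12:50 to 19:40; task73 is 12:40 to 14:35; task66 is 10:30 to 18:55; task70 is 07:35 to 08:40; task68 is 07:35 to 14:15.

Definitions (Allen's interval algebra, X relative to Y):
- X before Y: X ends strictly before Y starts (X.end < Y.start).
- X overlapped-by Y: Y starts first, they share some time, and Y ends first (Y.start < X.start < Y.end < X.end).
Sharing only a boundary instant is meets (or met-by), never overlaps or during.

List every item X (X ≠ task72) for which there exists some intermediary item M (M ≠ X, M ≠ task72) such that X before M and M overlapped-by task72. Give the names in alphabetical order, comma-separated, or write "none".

Target task72 = [12:00, 17:15].
Intermediaries M with M overlapped-by task72: task65.
Via task65 — items with X before task65: task70, task74.
Union: task70, task74.

task70, task74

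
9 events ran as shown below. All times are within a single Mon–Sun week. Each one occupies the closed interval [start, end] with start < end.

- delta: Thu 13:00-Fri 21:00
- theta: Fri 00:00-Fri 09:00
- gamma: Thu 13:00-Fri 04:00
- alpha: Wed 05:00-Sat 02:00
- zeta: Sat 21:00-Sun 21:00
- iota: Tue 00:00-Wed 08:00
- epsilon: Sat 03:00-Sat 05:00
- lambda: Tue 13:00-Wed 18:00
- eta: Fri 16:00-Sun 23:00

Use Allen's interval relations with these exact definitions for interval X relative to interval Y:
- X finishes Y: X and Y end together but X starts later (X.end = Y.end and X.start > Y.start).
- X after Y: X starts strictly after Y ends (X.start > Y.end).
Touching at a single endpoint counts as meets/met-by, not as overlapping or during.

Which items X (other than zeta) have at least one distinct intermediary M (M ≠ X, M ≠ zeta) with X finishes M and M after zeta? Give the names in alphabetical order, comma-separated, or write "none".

Target zeta = [Sat 21:00, Sun 21:00].
Intermediaries M with M after zeta: none.
Union: none.

none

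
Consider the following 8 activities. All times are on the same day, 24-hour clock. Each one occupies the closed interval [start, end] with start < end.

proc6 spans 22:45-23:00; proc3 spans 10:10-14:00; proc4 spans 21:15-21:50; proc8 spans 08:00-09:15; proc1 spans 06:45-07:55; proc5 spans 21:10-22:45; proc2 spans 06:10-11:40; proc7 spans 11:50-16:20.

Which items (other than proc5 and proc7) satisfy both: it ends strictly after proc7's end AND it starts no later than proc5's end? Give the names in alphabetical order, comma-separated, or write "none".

Conditions: its end is strictly after proc7's end (X.end > 16:20) AND its start is no later than proc5's end (X.start <= 22:45).
proc1: end 07:55 > 16:20? ✗; start 06:45 <= 22:45? ✓ → no.
proc2: end 11:40 > 16:20? ✗; start 06:10 <= 22:45? ✓ → no.
proc3: end 14:00 > 16:20? ✗; start 10:10 <= 22:45? ✓ → no.
proc4: end 21:50 > 16:20? ✓; start 21:15 <= 22:45? ✓ → yes.
proc6: end 23:00 > 16:20? ✓; start 22:45 <= 22:45? ✓ → yes.
proc8: end 09:15 > 16:20? ✗; start 08:00 <= 22:45? ✓ → no.
Result: proc4, proc6.

proc4, proc6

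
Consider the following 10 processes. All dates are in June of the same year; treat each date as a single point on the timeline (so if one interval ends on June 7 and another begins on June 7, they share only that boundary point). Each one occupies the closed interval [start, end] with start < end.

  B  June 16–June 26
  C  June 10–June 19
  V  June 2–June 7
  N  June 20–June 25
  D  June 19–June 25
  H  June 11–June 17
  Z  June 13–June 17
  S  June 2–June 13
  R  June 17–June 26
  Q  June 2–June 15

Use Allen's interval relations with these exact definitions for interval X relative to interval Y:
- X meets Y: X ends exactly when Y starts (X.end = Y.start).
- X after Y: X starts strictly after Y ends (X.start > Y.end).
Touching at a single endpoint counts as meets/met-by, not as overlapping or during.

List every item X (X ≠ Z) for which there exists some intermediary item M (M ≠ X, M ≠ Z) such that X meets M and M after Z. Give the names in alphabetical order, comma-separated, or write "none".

Target Z = [June 13, June 17].
Intermediaries M with M after Z: D, N.
Via D — items with X meets D: C.
Via N — items with X meets N: none.
Union: C.

C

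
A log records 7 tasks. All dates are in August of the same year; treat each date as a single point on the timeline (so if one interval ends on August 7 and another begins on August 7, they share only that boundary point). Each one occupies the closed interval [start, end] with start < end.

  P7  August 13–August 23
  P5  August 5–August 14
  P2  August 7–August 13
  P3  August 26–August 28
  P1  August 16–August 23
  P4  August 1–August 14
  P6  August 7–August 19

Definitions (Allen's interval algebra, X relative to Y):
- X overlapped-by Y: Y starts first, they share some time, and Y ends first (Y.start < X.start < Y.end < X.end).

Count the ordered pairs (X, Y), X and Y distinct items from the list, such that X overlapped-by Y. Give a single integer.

6

Checking all 42 ordered pairs for relation 'overlapped-by'; matching pairs in alphabetical order:
(P1, P6): P1 overlapped-by P6 ✓
(P6, P4): P6 overlapped-by P4 ✓
(P6, P5): P6 overlapped-by P5 ✓
(P7, P4): P7 overlapped-by P4 ✓
(P7, P5): P7 overlapped-by P5 ✓
(P7, P6): P7 overlapped-by P6 ✓
Count: 6.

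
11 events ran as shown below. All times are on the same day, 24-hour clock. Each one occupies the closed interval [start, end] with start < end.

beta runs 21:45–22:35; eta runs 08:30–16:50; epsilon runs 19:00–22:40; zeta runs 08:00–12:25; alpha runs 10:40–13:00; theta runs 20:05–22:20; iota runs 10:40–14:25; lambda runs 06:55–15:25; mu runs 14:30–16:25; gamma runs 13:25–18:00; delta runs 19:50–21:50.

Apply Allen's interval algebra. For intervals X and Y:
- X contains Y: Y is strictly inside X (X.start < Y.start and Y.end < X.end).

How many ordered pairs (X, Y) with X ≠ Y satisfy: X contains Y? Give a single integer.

Checking all 110 ordered pairs for relation 'contains'; matching pairs in alphabetical order:
(epsilon, beta): epsilon contains beta ✓
(epsilon, delta): epsilon contains delta ✓
(epsilon, theta): epsilon contains theta ✓
(eta, alpha): eta contains alpha ✓
(eta, iota): eta contains iota ✓
(eta, mu): eta contains mu ✓
(gamma, mu): gamma contains mu ✓
(lambda, alpha): lambda contains alpha ✓
(lambda, iota): lambda contains iota ✓
(lambda, zeta): lambda contains zeta ✓
Count: 10.

10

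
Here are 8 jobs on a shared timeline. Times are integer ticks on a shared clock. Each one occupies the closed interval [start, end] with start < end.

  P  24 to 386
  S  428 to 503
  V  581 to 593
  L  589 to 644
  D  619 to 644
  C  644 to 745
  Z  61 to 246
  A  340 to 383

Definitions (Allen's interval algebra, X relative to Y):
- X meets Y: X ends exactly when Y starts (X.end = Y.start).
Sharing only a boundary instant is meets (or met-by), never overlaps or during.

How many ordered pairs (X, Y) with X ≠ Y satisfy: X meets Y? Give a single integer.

Checking all 56 ordered pairs for relation 'meets'; matching pairs in alphabetical order:
(D, C): D meets C ✓
(L, C): L meets C ✓
Count: 2.

2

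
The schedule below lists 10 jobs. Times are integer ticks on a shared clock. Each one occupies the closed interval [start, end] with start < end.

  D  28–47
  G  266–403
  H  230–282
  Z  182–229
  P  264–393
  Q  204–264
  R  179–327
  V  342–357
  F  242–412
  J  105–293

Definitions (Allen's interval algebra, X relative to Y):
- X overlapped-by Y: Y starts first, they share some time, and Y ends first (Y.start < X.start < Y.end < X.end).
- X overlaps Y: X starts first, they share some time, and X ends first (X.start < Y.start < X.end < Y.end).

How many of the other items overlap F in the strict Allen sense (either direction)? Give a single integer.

Target F = [242, 412].
D [28, 47] → before → no.
G [266, 403] → during → no.
H [230, 282] → overlaps → counts.
J [105, 293] → overlaps → counts.
P [264, 393] → during → no.
Q [204, 264] → overlaps → counts.
R [179, 327] → overlaps → counts.
V [342, 357] → during → no.
Z [182, 229] → before → no.
Total: 4.

4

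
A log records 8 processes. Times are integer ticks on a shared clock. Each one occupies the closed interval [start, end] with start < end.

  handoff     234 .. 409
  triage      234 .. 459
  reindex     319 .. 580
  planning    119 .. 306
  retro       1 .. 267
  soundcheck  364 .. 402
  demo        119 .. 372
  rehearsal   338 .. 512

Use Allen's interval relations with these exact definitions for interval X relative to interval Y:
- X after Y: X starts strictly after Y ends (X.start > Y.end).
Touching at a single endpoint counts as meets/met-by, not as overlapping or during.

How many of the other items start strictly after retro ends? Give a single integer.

Target retro = [1, 267].
demo [119, 372] → overlapped-by → no.
handoff [234, 409] → overlapped-by → no.
planning [119, 306] → overlapped-by → no.
rehearsal [338, 512] → after → counts.
reindex [319, 580] → after → counts.
soundcheck [364, 402] → after → counts.
triage [234, 459] → overlapped-by → no.
Total: 3.

3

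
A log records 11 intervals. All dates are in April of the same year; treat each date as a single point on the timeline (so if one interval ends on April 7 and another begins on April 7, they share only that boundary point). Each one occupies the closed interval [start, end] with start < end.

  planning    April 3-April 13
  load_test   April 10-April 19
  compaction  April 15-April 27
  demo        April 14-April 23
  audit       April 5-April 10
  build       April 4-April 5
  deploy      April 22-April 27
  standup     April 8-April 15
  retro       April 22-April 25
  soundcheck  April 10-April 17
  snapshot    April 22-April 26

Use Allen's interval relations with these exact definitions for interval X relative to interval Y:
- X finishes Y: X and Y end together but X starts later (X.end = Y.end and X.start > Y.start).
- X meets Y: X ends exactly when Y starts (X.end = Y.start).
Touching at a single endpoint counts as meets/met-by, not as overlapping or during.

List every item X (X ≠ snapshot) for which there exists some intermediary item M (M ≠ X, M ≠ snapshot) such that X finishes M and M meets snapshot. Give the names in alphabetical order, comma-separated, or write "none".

Target snapshot = [April 22, April 26].
Intermediaries M with M meets snapshot: none.
Union: none.

none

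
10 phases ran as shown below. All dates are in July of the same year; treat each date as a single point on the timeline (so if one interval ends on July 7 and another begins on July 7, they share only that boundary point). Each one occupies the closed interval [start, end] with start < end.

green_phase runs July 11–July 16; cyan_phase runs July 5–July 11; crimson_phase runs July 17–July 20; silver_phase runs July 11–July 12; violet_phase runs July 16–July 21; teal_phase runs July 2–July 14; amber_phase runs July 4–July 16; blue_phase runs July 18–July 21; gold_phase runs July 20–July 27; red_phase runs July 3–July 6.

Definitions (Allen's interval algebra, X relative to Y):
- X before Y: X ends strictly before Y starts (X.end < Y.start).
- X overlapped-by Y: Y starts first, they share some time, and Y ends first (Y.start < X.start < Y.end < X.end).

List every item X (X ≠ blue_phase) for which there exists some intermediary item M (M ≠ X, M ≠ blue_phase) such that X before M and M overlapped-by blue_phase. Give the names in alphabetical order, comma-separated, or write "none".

Target blue_phase = [July 18, July 21].
Intermediaries M with M overlapped-by blue_phase: gold_phase.
Via gold_phase — items with X before gold_phase: amber_phase, cyan_phase, green_phase, red_phase, silver_phase, teal_phase.
Union: amber_phase, cyan_phase, green_phase, red_phase, silver_phase, teal_phase.

amber_phase, cyan_phase, green_phase, red_phase, silver_phase, teal_phase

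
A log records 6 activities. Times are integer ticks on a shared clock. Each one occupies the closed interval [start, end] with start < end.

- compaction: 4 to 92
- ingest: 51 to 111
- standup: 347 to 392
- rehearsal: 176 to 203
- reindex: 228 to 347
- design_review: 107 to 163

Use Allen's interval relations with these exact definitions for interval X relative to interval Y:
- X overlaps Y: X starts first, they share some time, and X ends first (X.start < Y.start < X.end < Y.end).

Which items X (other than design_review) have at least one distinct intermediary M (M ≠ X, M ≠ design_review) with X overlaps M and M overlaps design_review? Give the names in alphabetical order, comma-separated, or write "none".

compaction

Target design_review = [107, 163].
Intermediaries M with M overlaps design_review: ingest.
Via ingest — items with X overlaps ingest: compaction.
Union: compaction.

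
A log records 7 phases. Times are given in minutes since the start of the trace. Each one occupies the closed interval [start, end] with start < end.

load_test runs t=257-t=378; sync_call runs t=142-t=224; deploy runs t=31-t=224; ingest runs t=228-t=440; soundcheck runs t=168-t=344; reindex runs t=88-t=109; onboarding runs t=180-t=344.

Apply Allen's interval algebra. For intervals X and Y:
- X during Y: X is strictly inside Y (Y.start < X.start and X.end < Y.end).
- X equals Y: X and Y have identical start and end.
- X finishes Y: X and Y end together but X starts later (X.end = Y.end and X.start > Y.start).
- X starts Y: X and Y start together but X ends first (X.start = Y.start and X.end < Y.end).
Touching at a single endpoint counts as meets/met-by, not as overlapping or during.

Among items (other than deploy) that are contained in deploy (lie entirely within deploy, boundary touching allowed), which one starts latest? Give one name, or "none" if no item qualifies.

sync_call

Target deploy = [t=31, t=224].
ingest [t=228, t=440] → after → excluded.
load_test [t=257, t=378] → after → excluded.
onboarding [t=180, t=344] → overlapped-by → excluded.
reindex [t=88, t=109] → during → candidate.
soundcheck [t=168, t=344] → overlapped-by → excluded.
sync_call [t=142, t=224] → finishes → candidate.
Among candidates, latest start is t=142 → sync_call.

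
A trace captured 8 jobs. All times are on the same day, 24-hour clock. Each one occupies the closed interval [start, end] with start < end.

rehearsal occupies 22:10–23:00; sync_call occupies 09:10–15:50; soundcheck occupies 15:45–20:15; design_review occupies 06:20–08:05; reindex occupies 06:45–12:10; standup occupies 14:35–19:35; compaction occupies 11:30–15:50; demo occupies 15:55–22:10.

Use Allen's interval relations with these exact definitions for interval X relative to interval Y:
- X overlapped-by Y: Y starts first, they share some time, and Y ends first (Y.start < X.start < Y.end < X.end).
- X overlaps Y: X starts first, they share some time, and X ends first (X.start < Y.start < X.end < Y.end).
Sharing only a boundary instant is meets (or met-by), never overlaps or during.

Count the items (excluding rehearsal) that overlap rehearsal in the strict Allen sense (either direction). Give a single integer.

Target rehearsal = [22:10, 23:00].
compaction [11:30, 15:50] → before → no.
demo [15:55, 22:10] → meets → no.
design_review [06:20, 08:05] → before → no.
reindex [06:45, 12:10] → before → no.
soundcheck [15:45, 20:15] → before → no.
standup [14:35, 19:35] → before → no.
sync_call [09:10, 15:50] → before → no.
Total: 0.

0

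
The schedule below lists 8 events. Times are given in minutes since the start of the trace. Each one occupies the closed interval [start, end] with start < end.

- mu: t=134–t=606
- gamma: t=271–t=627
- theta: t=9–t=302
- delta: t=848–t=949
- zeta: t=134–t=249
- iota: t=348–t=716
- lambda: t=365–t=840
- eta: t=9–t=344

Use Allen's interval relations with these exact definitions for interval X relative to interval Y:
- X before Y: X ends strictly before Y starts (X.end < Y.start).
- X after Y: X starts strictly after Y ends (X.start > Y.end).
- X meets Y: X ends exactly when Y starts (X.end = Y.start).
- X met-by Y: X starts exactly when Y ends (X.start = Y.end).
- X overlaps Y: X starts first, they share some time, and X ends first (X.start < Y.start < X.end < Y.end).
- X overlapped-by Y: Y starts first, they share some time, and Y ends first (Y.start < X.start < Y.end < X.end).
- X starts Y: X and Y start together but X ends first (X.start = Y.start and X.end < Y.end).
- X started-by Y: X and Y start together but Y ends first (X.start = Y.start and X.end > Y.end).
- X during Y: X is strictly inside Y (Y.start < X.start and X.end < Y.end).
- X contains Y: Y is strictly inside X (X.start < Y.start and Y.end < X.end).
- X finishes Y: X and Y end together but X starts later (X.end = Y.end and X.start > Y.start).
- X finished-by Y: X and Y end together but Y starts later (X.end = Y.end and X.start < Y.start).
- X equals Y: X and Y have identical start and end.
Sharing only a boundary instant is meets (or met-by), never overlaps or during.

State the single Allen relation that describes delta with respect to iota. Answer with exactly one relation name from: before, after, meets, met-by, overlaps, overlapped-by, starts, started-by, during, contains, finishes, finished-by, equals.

delta = [t=848, t=949]; iota = [t=348, t=716].
Compare endpoints: delta.start > iota.start, delta.start > iota.end, delta.end > iota.start, delta.end > iota.end.
That pattern is 'after'.

after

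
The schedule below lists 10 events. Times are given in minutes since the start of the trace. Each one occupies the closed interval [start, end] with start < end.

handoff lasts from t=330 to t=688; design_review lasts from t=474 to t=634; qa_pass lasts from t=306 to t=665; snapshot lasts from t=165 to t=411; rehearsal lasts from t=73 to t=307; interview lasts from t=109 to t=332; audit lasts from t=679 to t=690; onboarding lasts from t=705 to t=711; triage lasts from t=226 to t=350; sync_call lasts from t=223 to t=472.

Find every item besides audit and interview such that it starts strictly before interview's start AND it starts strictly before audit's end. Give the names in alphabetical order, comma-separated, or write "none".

Conditions: its start is strictly before interview's start (X.start < t=109) AND its start is strictly before audit's end (X.start < t=690).
design_review: start t=474 < t=109? ✗; start t=474 < t=690? ✓ → no.
handoff: start t=330 < t=109? ✗; start t=330 < t=690? ✓ → no.
onboarding: start t=705 < t=109? ✗; start t=705 < t=690? ✗ → no.
qa_pass: start t=306 < t=109? ✗; start t=306 < t=690? ✓ → no.
rehearsal: start t=73 < t=109? ✓; start t=73 < t=690? ✓ → yes.
snapshot: start t=165 < t=109? ✗; start t=165 < t=690? ✓ → no.
sync_call: start t=223 < t=109? ✗; start t=223 < t=690? ✓ → no.
triage: start t=226 < t=109? ✗; start t=226 < t=690? ✓ → no.
Result: rehearsal.

rehearsal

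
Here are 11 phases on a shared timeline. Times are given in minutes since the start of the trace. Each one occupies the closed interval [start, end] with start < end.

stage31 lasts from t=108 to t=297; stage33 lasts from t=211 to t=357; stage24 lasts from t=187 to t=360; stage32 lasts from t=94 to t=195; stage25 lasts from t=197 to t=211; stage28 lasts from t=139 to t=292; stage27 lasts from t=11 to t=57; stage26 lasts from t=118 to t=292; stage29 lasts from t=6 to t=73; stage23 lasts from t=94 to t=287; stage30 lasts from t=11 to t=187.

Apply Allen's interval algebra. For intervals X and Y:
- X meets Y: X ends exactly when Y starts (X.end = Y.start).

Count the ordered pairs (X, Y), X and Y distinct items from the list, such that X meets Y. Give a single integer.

2

Checking all 110 ordered pairs for relation 'meets'; matching pairs in alphabetical order:
(stage25, stage33): stage25 meets stage33 ✓
(stage30, stage24): stage30 meets stage24 ✓
Count: 2.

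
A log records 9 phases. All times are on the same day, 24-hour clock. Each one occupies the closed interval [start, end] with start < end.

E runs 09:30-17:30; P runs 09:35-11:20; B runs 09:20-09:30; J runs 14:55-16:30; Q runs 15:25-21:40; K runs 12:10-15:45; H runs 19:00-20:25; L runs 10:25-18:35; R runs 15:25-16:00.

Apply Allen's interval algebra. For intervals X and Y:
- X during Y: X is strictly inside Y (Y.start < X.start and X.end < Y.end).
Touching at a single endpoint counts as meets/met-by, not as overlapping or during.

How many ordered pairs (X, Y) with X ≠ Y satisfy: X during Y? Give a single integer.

Checking all 72 ordered pairs for relation 'during'; matching pairs in alphabetical order:
(H, Q): H during Q ✓
(J, E): J during E ✓
(J, L): J during L ✓
(K, E): K during E ✓
(K, L): K during L ✓
(P, E): P during E ✓
(R, E): R during E ✓
(R, J): R during J ✓
(R, L): R during L ✓
Count: 9.

9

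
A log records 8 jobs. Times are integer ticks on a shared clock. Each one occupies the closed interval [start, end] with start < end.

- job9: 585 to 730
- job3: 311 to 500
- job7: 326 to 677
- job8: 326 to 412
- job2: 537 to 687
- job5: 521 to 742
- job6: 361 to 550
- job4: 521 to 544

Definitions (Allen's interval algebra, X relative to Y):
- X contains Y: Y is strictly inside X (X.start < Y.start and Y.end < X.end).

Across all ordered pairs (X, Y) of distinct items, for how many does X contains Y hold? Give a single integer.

Checking all 56 ordered pairs for relation 'contains'; matching pairs in alphabetical order:
(job3, job8): job3 contains job8 ✓
(job5, job2): job5 contains job2 ✓
(job5, job9): job5 contains job9 ✓
(job6, job4): job6 contains job4 ✓
(job7, job4): job7 contains job4 ✓
(job7, job6): job7 contains job6 ✓
Count: 6.

6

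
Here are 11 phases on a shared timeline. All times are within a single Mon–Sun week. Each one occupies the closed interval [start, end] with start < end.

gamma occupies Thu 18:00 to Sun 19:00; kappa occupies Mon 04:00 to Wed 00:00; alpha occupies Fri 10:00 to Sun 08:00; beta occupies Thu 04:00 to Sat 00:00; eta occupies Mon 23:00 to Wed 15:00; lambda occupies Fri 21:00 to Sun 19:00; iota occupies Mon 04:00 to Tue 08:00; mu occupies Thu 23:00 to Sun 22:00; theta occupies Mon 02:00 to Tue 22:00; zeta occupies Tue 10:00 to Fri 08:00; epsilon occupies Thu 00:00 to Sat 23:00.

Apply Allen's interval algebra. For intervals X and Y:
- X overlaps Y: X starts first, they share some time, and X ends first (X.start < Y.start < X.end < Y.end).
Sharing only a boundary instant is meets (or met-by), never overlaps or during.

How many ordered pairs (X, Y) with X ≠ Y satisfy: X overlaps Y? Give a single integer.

21

Checking all 110 ordered pairs for relation 'overlaps'; matching pairs in alphabetical order:
(alpha, lambda): alpha overlaps lambda ✓
(beta, alpha): beta overlaps alpha ✓
(beta, gamma): beta overlaps gamma ✓
(beta, lambda): beta overlaps lambda ✓
(beta, mu): beta overlaps mu ✓
(epsilon, alpha): epsilon overlaps alpha ✓
(epsilon, gamma): epsilon overlaps gamma ✓
(epsilon, lambda): epsilon overlaps lambda ✓
(epsilon, mu): epsilon overlaps mu ✓
(eta, zeta): eta overlaps zeta ✓
(gamma, mu): gamma overlaps mu ✓
(iota, eta): iota overlaps eta ✓
(kappa, eta): kappa overlaps eta ✓
(kappa, zeta): kappa overlaps zeta ✓
(theta, eta): theta overlaps eta ✓
(theta, kappa): theta overlaps kappa ✓
(theta, zeta): theta overlaps zeta ✓
(zeta, beta): zeta overlaps beta ✓
(zeta, epsilon): zeta overlaps epsilon ✓
(zeta, gamma): zeta overlaps gamma ✓
(zeta, mu): zeta overlaps mu ✓
Count: 21.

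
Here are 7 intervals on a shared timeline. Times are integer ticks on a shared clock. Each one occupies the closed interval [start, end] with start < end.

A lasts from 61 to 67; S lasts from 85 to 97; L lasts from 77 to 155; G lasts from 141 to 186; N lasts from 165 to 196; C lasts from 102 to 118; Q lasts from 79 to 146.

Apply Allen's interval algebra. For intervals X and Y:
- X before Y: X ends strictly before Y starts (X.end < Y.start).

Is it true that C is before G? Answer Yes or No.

Yes

C = [102, 118], G = [141, 186].
Actual relation of C to G: before.
Asked whether 'before' holds → Yes.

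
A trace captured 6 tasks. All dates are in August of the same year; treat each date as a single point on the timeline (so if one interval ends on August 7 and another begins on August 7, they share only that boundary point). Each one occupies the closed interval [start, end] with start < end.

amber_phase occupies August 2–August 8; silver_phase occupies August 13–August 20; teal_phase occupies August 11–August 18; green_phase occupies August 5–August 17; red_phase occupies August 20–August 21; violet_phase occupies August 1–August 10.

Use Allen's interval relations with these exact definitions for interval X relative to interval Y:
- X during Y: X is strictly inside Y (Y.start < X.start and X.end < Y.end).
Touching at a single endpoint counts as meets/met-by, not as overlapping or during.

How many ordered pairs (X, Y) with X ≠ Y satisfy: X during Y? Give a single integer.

1

Checking all 30 ordered pairs for relation 'during'; matching pairs in alphabetical order:
(amber_phase, violet_phase): amber_phase during violet_phase ✓
Count: 1.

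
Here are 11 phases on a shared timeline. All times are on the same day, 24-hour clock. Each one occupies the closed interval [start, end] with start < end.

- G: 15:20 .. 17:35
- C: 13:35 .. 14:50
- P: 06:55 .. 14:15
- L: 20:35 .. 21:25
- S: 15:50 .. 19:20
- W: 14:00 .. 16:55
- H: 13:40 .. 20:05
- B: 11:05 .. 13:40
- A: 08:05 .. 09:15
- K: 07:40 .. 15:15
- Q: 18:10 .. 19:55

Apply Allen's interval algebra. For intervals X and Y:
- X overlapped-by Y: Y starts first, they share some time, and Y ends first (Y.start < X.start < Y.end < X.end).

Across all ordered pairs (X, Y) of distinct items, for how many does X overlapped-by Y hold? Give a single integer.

13

Checking all 110 ordered pairs for relation 'overlapped-by'; matching pairs in alphabetical order:
(C, B): C overlapped-by B ✓
(C, P): C overlapped-by P ✓
(G, W): G overlapped-by W ✓
(H, C): H overlapped-by C ✓
(H, K): H overlapped-by K ✓
(H, P): H overlapped-by P ✓
(K, P): K overlapped-by P ✓
(Q, S): Q overlapped-by S ✓
(S, G): S overlapped-by G ✓
(S, W): S overlapped-by W ✓
(W, C): W overlapped-by C ✓
(W, K): W overlapped-by K ✓
(W, P): W overlapped-by P ✓
Count: 13.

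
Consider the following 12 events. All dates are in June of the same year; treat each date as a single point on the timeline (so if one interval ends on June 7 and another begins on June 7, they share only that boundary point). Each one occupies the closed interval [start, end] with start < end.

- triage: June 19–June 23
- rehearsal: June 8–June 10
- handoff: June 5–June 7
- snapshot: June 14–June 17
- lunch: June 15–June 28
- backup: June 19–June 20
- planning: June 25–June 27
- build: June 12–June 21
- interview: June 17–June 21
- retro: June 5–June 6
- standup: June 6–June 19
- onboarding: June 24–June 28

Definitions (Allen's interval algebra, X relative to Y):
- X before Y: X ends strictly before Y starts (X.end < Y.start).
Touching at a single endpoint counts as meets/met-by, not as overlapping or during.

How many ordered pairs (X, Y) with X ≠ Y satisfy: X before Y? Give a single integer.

Checking all 132 ordered pairs for relation 'before'; matching pairs in alphabetical order:
(backup, onboarding): backup before onboarding ✓
(backup, planning): backup before planning ✓
(build, onboarding): build before onboarding ✓
(build, planning): build before planning ✓
(handoff, backup): handoff before backup ✓
(handoff, build): handoff before build ✓
(handoff, interview): handoff before interview ✓
(handoff, lunch): handoff before lunch ✓
(handoff, onboarding): handoff before onboarding ✓
(handoff, planning): handoff before planning ✓
(handoff, rehearsal): handoff before rehearsal ✓
(handoff, snapshot): handoff before snapshot ✓
(handoff, triage): handoff before triage ✓
(interview, onboarding): interview before onboarding ✓
(interview, planning): interview before planning ✓
(rehearsal, backup): rehearsal before backup ✓
(rehearsal, build): rehearsal before build ✓
(rehearsal, interview): rehearsal before interview ✓
(rehearsal, lunch): rehearsal before lunch ✓
(rehearsal, onboarding): rehearsal before onboarding ✓
(rehearsal, planning): rehearsal before planning ✓
(rehearsal, snapshot): rehearsal before snapshot ✓
(rehearsal, triage): rehearsal before triage ✓
(retro, backup): retro before backup ✓
... plus 16 further pairs not listed.
Count: 40.

40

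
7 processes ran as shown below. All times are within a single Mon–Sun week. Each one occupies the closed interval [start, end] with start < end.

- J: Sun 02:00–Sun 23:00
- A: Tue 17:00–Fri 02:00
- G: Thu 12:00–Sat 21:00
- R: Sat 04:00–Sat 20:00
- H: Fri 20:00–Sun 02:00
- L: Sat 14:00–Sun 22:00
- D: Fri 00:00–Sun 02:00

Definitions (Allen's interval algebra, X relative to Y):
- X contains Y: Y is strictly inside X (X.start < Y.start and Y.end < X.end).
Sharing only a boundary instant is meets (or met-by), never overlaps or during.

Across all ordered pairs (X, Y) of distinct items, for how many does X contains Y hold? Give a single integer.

3

Checking all 42 ordered pairs for relation 'contains'; matching pairs in alphabetical order:
(D, R): D contains R ✓
(G, R): G contains R ✓
(H, R): H contains R ✓
Count: 3.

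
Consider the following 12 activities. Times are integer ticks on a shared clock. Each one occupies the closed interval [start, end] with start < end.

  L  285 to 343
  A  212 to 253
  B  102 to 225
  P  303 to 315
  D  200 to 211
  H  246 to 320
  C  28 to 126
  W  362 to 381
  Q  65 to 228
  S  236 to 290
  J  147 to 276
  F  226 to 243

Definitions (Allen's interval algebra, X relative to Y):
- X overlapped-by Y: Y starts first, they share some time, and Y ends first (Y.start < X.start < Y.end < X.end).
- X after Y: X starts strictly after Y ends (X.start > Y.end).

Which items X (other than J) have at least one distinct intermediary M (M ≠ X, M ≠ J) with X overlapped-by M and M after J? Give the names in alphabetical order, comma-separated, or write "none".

none

Target J = [147, 276].
Intermediaries M with M after J: L, P, W.
Via L — items with X overlapped-by L: none.
Via P — items with X overlapped-by P: none.
Via W — items with X overlapped-by W: none.
Union: none.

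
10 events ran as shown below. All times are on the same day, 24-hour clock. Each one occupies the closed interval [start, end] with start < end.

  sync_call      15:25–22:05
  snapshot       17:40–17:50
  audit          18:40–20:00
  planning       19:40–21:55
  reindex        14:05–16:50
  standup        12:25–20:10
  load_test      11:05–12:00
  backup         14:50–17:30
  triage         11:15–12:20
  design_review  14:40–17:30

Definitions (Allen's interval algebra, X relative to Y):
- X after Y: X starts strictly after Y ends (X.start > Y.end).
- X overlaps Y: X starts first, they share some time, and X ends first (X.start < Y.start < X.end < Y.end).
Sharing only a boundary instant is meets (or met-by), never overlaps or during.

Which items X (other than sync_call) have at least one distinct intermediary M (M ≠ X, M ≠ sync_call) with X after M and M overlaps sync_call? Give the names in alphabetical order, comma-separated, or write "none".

Target sync_call = [15:25, 22:05].
Intermediaries M with M overlaps sync_call: backup, design_review, reindex, standup.
Via backup — items with X after backup: audit, planning, snapshot.
Via design_review — items with X after design_review: audit, planning, snapshot.
Via reindex — items with X after reindex: audit, planning, snapshot.
Via standup — items with X after standup: none.
Union: audit, planning, snapshot.

audit, planning, snapshot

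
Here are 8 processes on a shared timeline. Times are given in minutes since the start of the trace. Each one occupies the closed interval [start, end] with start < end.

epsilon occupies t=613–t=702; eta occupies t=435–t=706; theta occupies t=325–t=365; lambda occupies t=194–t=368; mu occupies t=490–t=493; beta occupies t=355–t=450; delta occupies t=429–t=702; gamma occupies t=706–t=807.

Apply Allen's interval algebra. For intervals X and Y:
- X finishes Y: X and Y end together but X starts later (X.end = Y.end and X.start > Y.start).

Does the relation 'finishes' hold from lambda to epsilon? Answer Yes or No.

No

lambda = [t=194, t=368], epsilon = [t=613, t=702].
Actual relation of lambda to epsilon: before.
Asked whether 'finishes' holds → No.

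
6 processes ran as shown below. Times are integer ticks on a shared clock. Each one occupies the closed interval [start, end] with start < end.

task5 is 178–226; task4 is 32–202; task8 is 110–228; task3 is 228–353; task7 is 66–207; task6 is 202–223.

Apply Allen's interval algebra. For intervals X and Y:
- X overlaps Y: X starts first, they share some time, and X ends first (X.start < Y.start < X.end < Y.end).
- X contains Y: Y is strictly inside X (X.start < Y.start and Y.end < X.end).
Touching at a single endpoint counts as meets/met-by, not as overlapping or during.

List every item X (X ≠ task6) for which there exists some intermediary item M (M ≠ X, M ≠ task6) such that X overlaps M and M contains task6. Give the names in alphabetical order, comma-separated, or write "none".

Target task6 = [202, 223].
Intermediaries M with M contains task6: task5, task8.
Via task5 — items with X overlaps task5: task4, task7.
Via task8 — items with X overlaps task8: task4, task7.
Union: task4, task7.

task4, task7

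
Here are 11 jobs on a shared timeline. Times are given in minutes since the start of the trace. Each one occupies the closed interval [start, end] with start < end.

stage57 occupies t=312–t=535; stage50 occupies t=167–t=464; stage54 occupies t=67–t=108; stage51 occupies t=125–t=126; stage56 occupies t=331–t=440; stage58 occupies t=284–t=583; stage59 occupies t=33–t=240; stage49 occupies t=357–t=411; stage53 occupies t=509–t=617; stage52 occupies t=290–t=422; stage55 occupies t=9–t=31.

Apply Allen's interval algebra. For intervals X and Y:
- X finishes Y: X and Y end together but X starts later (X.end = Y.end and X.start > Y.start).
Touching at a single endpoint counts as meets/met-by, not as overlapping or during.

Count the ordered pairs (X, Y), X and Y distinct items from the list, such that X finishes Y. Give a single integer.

Checking all 110 ordered pairs for relation 'finishes'; matching pairs in alphabetical order:
No pair satisfies it.
Count: 0.

0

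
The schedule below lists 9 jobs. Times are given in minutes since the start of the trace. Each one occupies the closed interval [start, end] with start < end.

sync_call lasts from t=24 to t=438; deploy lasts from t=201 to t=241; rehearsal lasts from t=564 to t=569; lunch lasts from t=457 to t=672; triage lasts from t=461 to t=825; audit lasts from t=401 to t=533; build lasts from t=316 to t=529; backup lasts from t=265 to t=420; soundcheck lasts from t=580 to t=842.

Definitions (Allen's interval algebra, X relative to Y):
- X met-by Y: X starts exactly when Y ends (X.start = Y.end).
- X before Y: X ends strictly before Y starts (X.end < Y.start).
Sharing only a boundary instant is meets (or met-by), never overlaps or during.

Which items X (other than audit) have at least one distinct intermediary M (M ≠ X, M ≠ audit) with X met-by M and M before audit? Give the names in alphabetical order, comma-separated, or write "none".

none

Target audit = [t=401, t=533].
Intermediaries M with M before audit: deploy.
Via deploy — items with X met-by deploy: none.
Union: none.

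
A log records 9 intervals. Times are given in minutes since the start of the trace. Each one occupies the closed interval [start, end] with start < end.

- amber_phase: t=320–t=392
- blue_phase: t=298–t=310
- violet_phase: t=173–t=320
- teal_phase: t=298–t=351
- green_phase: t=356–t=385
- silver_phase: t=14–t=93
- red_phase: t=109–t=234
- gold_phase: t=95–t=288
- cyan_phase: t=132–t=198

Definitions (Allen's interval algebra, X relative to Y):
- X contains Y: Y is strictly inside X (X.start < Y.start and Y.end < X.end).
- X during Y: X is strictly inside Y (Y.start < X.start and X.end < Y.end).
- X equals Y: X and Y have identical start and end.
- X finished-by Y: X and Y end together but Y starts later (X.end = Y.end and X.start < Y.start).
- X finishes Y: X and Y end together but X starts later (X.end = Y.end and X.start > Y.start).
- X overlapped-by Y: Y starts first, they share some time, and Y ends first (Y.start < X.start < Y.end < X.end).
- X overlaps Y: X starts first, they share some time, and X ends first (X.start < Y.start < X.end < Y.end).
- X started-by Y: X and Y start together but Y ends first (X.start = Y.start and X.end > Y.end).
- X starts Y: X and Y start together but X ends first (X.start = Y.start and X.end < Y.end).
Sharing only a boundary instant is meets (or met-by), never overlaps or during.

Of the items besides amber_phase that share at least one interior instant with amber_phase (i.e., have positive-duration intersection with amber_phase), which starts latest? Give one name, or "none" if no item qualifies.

Target amber_phase = [t=320, t=392].
blue_phase [t=298, t=310] → before → excluded.
cyan_phase [t=132, t=198] → before → excluded.
gold_phase [t=95, t=288] → before → excluded.
green_phase [t=356, t=385] → during → candidate.
red_phase [t=109, t=234] → before → excluded.
silver_phase [t=14, t=93] → before → excluded.
teal_phase [t=298, t=351] → overlaps → candidate.
violet_phase [t=173, t=320] → meets → excluded.
Among candidates, latest start is t=356 → green_phase.

green_phase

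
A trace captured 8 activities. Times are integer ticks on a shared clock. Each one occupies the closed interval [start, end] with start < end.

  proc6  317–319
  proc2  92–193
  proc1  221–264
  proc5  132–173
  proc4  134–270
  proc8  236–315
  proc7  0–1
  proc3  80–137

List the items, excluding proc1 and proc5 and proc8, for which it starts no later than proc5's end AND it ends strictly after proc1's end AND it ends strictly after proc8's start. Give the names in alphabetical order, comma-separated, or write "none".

Conditions: its start is no later than proc5's end (X.start <= 173) AND its end is strictly after proc1's end (X.end > 264) AND its end is strictly after proc8's start (X.end > 236).
proc2: start 92 <= 173? ✓; end 193 > 264? ✗; end 193 > 236? ✗ → no.
proc3: start 80 <= 173? ✓; end 137 > 264? ✗; end 137 > 236? ✗ → no.
proc4: start 134 <= 173? ✓; end 270 > 264? ✓; end 270 > 236? ✓ → yes.
proc6: start 317 <= 173? ✗; end 319 > 264? ✓; end 319 > 236? ✓ → no.
proc7: start 0 <= 173? ✓; end 1 > 264? ✗; end 1 > 236? ✗ → no.
Result: proc4.

proc4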